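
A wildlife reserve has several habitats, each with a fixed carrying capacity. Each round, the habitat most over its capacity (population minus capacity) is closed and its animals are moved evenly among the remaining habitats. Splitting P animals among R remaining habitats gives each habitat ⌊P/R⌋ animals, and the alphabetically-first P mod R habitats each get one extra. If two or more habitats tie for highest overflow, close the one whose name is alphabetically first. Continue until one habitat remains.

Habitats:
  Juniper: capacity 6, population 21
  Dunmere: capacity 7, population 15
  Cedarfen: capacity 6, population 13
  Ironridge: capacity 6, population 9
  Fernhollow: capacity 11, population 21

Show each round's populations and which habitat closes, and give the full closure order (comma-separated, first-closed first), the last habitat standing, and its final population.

Round 1: Cedarfen=13 Dunmere=15 Fernhollow=21 Ironridge=9 Juniper=21 → close Juniper (overflow 15)
  21÷4 = 5 each, +1 to first 1
Round 2: Cedarfen=19 Dunmere=20 Fernhollow=26 Ironridge=14 → close Fernhollow (overflow 15)
  26÷3 = 8 each, +1 to first 2
Round 3: Cedarfen=28 Dunmere=29 Ironridge=22 → close Cedarfen (overflow 22)
  28÷2 = 14 each, +1 to first 0
Round 4: Dunmere=43 Ironridge=36 → close Dunmere (overflow 36)
  43÷1 = 43 each, +1 to first 0

Closure order: Juniper, Fernhollow, Cedarfen, Dunmere
Last habitat: Ironridge with 79 animals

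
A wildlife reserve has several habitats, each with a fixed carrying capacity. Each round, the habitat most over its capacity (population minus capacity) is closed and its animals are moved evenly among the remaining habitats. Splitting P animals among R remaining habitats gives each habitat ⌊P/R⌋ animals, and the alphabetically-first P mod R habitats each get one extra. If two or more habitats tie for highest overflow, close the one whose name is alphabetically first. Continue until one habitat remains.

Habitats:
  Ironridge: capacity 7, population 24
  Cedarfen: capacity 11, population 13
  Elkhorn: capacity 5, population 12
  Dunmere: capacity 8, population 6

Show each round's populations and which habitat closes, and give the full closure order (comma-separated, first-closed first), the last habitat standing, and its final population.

Round 1: Cedarfen=13 Dunmere=6 Elkhorn=12 Ironridge=24 → close Ironridge (overflow 17)
  24÷3 = 8 each, +1 to first 0
Round 2: Cedarfen=21 Dunmere=14 Elkhorn=20 → close Elkhorn (overflow 15)
  20÷2 = 10 each, +1 to first 0
Round 3: Cedarfen=31 Dunmere=24 → close Cedarfen (overflow 20)
  31÷1 = 31 each, +1 to first 0

Closure order: Ironridge, Elkhorn, Cedarfen
Last habitat: Dunmere with 55 animals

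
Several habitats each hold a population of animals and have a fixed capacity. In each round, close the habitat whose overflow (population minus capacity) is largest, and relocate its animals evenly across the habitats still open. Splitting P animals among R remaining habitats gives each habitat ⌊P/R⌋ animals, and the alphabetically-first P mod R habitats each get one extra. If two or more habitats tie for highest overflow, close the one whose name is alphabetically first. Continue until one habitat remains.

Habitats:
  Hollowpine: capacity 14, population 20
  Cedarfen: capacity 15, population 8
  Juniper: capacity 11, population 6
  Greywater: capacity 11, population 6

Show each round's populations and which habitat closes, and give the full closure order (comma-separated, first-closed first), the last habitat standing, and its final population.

Closure order: Hollowpine, Greywater, Cedarfen
Last habitat: Juniper with 40 animals

Round 1: Cedarfen=8 Greywater=6 Hollowpine=20 Juniper=6 → close Hollowpine (overflow 6)
  20÷3 = 6 each, +1 to first 2
Round 2: Cedarfen=15 Greywater=13 Juniper=12 → close Greywater (overflow 2)
  13÷2 = 6 each, +1 to first 1
Round 3: Cedarfen=22 Juniper=18 → close Cedarfen (overflow 7)
  22÷1 = 22 each, +1 to first 0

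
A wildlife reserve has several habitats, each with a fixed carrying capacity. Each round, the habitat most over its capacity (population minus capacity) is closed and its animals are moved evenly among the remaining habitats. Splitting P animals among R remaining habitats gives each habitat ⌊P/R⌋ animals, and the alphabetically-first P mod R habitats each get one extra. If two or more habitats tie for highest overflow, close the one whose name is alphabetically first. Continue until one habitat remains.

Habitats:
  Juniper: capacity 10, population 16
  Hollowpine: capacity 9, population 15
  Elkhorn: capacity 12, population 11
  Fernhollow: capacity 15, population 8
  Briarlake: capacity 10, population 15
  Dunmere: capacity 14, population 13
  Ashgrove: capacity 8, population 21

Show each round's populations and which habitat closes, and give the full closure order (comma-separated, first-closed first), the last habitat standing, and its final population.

Closure order: Ashgrove, Briarlake, Hollowpine, Juniper, Dunmere, Elkhorn
Last habitat: Fernhollow with 99 animals

Round 1: Ashgrove=21 Briarlake=15 Dunmere=13 Elkhorn=11 Fernhollow=8 Hollowpine=15 Juniper=16 → close Ashgrove (overflow 13)
  21÷6 = 3 each, +1 to first 3
Round 2: Briarlake=19 Dunmere=17 Elkhorn=15 Fernhollow=11 Hollowpine=18 Juniper=19 → close Briarlake (overflow 9)
  19÷5 = 3 each, +1 to first 4
Round 3: Dunmere=21 Elkhorn=19 Fernhollow=15 Hollowpine=22 Juniper=22 → close Hollowpine (overflow 13)
  22÷4 = 5 each, +1 to first 2
Round 4: Dunmere=27 Elkhorn=25 Fernhollow=20 Juniper=27 → close Juniper (overflow 17)
  27÷3 = 9 each, +1 to first 0
Round 5: Dunmere=36 Elkhorn=34 Fernhollow=29 → close Dunmere (overflow 22)
  36÷2 = 18 each, +1 to first 0
Round 6: Elkhorn=52 Fernhollow=47 → close Elkhorn (overflow 40)
  52÷1 = 52 each, +1 to first 0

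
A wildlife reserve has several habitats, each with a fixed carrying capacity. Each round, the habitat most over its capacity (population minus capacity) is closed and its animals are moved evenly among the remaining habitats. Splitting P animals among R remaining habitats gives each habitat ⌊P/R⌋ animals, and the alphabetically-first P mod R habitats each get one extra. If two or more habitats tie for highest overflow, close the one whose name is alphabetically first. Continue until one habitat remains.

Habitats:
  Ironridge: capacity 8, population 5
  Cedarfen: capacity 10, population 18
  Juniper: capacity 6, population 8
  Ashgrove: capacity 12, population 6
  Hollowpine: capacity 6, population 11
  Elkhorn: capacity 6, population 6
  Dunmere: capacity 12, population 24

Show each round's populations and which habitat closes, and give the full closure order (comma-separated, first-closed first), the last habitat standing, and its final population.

Closure order: Dunmere, Cedarfen, Hollowpine, Elkhorn, Juniper, Ironridge
Last habitat: Ashgrove with 78 animals

Round 1: Ashgrove=6 Cedarfen=18 Dunmere=24 Elkhorn=6 Hollowpine=11 Ironridge=5 Juniper=8 → close Dunmere (overflow 12)
  24÷6 = 4 each, +1 to first 0
Round 2: Ashgrove=10 Cedarfen=22 Elkhorn=10 Hollowpine=15 Ironridge=9 Juniper=12 → close Cedarfen (overflow 12)
  22÷5 = 4 each, +1 to first 2
Round 3: Ashgrove=15 Elkhorn=15 Hollowpine=19 Ironridge=13 Juniper=16 → close Hollowpine (overflow 13)
  19÷4 = 4 each, +1 to first 3
Round 4: Ashgrove=20 Elkhorn=20 Ironridge=18 Juniper=20 → close Elkhorn (overflow 14)
  20÷3 = 6 each, +1 to first 2
Round 5: Ashgrove=27 Ironridge=25 Juniper=26 → close Juniper (overflow 20)
  26÷2 = 13 each, +1 to first 0
Round 6: Ashgrove=40 Ironridge=38 → close Ironridge (overflow 30)
  38÷1 = 38 each, +1 to first 0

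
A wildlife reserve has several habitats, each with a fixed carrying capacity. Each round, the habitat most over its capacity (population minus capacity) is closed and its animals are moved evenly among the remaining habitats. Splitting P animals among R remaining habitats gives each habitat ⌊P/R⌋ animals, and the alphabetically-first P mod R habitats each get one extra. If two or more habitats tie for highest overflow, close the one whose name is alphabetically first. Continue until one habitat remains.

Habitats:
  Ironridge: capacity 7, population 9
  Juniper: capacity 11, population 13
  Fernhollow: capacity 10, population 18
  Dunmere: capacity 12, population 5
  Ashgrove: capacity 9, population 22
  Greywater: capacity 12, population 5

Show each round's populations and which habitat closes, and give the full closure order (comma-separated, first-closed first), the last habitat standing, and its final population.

Round 1: Ashgrove=22 Dunmere=5 Fernhollow=18 Greywater=5 Ironridge=9 Juniper=13 → close Ashgrove (overflow 13)
  22÷5 = 4 each, +1 to first 2
Round 2: Dunmere=10 Fernhollow=23 Greywater=9 Ironridge=13 Juniper=17 → close Fernhollow (overflow 13)
  23÷4 = 5 each, +1 to first 3
Round 3: Dunmere=16 Greywater=15 Ironridge=19 Juniper=22 → close Ironridge (overflow 12)
  19÷3 = 6 each, +1 to first 1
Round 4: Dunmere=23 Greywater=21 Juniper=28 → close Juniper (overflow 17)
  28÷2 = 14 each, +1 to first 0
Round 5: Dunmere=37 Greywater=35 → close Dunmere (overflow 25)
  37÷1 = 37 each, +1 to first 0

Closure order: Ashgrove, Fernhollow, Ironridge, Juniper, Dunmere
Last habitat: Greywater with 72 animals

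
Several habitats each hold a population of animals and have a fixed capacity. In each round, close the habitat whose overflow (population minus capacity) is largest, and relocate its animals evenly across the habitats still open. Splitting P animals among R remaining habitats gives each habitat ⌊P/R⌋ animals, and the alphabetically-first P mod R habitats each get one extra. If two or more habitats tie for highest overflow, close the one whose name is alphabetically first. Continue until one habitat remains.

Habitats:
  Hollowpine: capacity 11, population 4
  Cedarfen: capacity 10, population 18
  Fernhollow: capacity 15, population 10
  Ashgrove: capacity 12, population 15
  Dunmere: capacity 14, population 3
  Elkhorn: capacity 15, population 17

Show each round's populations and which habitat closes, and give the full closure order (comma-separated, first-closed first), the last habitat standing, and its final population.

Round 1: Ashgrove=15 Cedarfen=18 Dunmere=3 Elkhorn=17 Fernhollow=10 Hollowpine=4 → close Cedarfen (overflow 8)
  18÷5 = 3 each, +1 to first 3
Round 2: Ashgrove=19 Dunmere=7 Elkhorn=21 Fernhollow=13 Hollowpine=7 → close Ashgrove (overflow 7)
  19÷4 = 4 each, +1 to first 3
Round 3: Dunmere=12 Elkhorn=26 Fernhollow=18 Hollowpine=11 → close Elkhorn (overflow 11)
  26÷3 = 8 each, +1 to first 2
Round 4: Dunmere=21 Fernhollow=27 Hollowpine=19 → close Fernhollow (overflow 12)
  27÷2 = 13 each, +1 to first 1
Round 5: Dunmere=35 Hollowpine=32 → close Dunmere (overflow 21)
  35÷1 = 35 each, +1 to first 0

Closure order: Cedarfen, Ashgrove, Elkhorn, Fernhollow, Dunmere
Last habitat: Hollowpine with 67 animals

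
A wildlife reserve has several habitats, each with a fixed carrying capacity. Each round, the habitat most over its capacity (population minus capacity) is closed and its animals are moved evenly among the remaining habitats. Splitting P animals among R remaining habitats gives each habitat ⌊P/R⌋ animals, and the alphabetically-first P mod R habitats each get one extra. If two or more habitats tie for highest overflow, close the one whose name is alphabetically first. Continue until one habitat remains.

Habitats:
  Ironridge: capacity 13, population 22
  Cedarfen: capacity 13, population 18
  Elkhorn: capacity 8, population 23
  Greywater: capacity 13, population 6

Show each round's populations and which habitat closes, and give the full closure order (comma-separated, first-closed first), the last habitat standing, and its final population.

Round 1: Cedarfen=18 Elkhorn=23 Greywater=6 Ironridge=22 → close Elkhorn (overflow 15)
  23÷3 = 7 each, +1 to first 2
Round 2: Cedarfen=26 Greywater=14 Ironridge=29 → close Ironridge (overflow 16)
  29÷2 = 14 each, +1 to first 1
Round 3: Cedarfen=41 Greywater=28 → close Cedarfen (overflow 28)
  41÷1 = 41 each, +1 to first 0

Closure order: Elkhorn, Ironridge, Cedarfen
Last habitat: Greywater with 69 animals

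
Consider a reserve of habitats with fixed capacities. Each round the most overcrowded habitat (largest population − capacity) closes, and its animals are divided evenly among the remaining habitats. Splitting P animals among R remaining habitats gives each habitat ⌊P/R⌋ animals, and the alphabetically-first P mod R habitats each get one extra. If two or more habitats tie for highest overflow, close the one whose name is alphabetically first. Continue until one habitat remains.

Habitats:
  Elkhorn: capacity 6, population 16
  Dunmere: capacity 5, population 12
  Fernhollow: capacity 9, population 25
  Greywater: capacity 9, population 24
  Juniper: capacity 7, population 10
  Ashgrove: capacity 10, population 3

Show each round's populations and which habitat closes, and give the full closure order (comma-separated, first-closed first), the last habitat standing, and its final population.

Round 1: Ashgrove=3 Dunmere=12 Elkhorn=16 Fernhollow=25 Greywater=24 Juniper=10 → close Fernhollow (overflow 16)
  25÷5 = 5 each, +1 to first 0
Round 2: Ashgrove=8 Dunmere=17 Elkhorn=21 Greywater=29 Juniper=15 → close Greywater (overflow 20)
  29÷4 = 7 each, +1 to first 1
Round 3: Ashgrove=16 Dunmere=24 Elkhorn=28 Juniper=22 → close Elkhorn (overflow 22)
  28÷3 = 9 each, +1 to first 1
Round 4: Ashgrove=26 Dunmere=33 Juniper=31 → close Dunmere (overflow 28)
  33÷2 = 16 each, +1 to first 1
Round 5: Ashgrove=43 Juniper=47 → close Juniper (overflow 40)
  47÷1 = 47 each, +1 to first 0

Closure order: Fernhollow, Greywater, Elkhorn, Dunmere, Juniper
Last habitat: Ashgrove with 90 animals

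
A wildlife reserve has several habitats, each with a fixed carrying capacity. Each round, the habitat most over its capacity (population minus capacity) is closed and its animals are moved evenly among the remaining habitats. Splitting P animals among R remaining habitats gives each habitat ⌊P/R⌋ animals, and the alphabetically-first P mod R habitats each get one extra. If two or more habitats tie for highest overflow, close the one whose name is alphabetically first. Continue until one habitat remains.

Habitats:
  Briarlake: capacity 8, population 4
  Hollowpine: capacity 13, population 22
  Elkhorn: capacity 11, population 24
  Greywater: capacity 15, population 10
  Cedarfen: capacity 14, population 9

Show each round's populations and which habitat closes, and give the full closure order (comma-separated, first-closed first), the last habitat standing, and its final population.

Closure order: Elkhorn, Hollowpine, Briarlake, Cedarfen
Last habitat: Greywater with 69 animals

Round 1: Briarlake=4 Cedarfen=9 Elkhorn=24 Greywater=10 Hollowpine=22 → close Elkhorn (overflow 13)
  24÷4 = 6 each, +1 to first 0
Round 2: Briarlake=10 Cedarfen=15 Greywater=16 Hollowpine=28 → close Hollowpine (overflow 15)
  28÷3 = 9 each, +1 to first 1
Round 3: Briarlake=20 Cedarfen=24 Greywater=25 → close Briarlake (overflow 12)
  20÷2 = 10 each, +1 to first 0
Round 4: Cedarfen=34 Greywater=35 → close Cedarfen (overflow 20)
  34÷1 = 34 each, +1 to first 0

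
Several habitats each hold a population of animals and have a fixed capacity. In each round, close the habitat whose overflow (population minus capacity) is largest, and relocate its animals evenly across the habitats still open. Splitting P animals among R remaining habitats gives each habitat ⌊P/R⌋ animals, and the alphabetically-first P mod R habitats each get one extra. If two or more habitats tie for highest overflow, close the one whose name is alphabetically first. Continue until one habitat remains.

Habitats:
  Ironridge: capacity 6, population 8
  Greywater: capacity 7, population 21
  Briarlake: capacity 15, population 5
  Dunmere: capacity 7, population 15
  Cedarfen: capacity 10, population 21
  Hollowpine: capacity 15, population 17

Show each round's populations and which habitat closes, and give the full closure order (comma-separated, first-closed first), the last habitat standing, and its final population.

Round 1: Briarlake=5 Cedarfen=21 Dunmere=15 Greywater=21 Hollowpine=17 Ironridge=8 → close Greywater (overflow 14)
  21÷5 = 4 each, +1 to first 1
Round 2: Briarlake=10 Cedarfen=25 Dunmere=19 Hollowpine=21 Ironridge=12 → close Cedarfen (overflow 15)
  25÷4 = 6 each, +1 to first 1
Round 3: Briarlake=17 Dunmere=25 Hollowpine=27 Ironridge=18 → close Dunmere (overflow 18)
  25÷3 = 8 each, +1 to first 1
Round 4: Briarlake=26 Hollowpine=35 Ironridge=26 → close Hollowpine (overflow 20)
  35÷2 = 17 each, +1 to first 1
Round 5: Briarlake=44 Ironridge=43 → close Ironridge (overflow 37)
  43÷1 = 43 each, +1 to first 0

Closure order: Greywater, Cedarfen, Dunmere, Hollowpine, Ironridge
Last habitat: Briarlake with 87 animals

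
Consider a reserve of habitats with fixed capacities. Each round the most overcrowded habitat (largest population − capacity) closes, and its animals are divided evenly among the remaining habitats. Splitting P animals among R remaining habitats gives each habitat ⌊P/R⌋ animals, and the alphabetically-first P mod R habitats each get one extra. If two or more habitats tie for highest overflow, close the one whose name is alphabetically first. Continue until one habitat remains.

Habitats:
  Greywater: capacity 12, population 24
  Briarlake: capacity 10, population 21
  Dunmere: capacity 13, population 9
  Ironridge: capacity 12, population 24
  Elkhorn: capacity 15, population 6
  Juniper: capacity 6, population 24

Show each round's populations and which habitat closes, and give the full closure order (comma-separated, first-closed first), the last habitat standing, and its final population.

Closure order: Juniper, Greywater, Briarlake, Ironridge, Dunmere
Last habitat: Elkhorn with 108 animals

Round 1: Briarlake=21 Dunmere=9 Elkhorn=6 Greywater=24 Ironridge=24 Juniper=24 → close Juniper (overflow 18)
  24÷5 = 4 each, +1 to first 4
Round 2: Briarlake=26 Dunmere=14 Elkhorn=11 Greywater=29 Ironridge=28 → close Greywater (overflow 17)
  29÷4 = 7 each, +1 to first 1
Round 3: Briarlake=34 Dunmere=21 Elkhorn=18 Ironridge=35 → close Briarlake (overflow 24)
  34÷3 = 11 each, +1 to first 1
Round 4: Dunmere=33 Elkhorn=29 Ironridge=46 → close Ironridge (overflow 34)
  46÷2 = 23 each, +1 to first 0
Round 5: Dunmere=56 Elkhorn=52 → close Dunmere (overflow 43)
  56÷1 = 56 each, +1 to first 0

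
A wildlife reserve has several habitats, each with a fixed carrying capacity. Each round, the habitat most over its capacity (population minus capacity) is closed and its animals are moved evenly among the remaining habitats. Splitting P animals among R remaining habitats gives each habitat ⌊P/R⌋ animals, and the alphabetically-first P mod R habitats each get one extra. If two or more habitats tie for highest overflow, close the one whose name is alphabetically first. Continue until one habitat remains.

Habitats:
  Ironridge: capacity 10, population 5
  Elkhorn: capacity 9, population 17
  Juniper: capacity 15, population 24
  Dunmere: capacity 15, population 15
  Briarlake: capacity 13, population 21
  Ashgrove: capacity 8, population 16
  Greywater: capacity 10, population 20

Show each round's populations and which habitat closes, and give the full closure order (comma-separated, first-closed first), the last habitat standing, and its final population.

Round 1: Ashgrove=16 Briarlake=21 Dunmere=15 Elkhorn=17 Greywater=20 Ironridge=5 Juniper=24 → close Greywater (overflow 10)
  20÷6 = 3 each, +1 to first 2
Round 2: Ashgrove=20 Briarlake=25 Dunmere=18 Elkhorn=20 Ironridge=8 Juniper=27 → close Ashgrove (overflow 12)
  20÷5 = 4 each, +1 to first 0
Round 3: Briarlake=29 Dunmere=22 Elkhorn=24 Ironridge=12 Juniper=31 → close Briarlake (overflow 16)
  29÷4 = 7 each, +1 to first 1
Round 4: Dunmere=30 Elkhorn=31 Ironridge=19 Juniper=38 → close Juniper (overflow 23)
  38÷3 = 12 each, +1 to first 2
Round 5: Dunmere=43 Elkhorn=44 Ironridge=31 → close Elkhorn (overflow 35)
  44÷2 = 22 each, +1 to first 0
Round 6: Dunmere=65 Ironridge=53 → close Dunmere (overflow 50)
  65÷1 = 65 each, +1 to first 0

Closure order: Greywater, Ashgrove, Briarlake, Juniper, Elkhorn, Dunmere
Last habitat: Ironridge with 118 animals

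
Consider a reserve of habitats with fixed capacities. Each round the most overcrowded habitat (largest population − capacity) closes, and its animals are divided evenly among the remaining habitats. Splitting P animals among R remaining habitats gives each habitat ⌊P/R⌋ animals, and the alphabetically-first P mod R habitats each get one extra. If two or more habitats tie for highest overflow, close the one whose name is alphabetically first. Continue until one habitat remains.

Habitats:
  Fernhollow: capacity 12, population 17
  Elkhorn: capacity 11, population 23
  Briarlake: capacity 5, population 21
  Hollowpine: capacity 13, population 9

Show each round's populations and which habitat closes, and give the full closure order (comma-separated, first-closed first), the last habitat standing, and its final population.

Closure order: Briarlake, Elkhorn, Fernhollow
Last habitat: Hollowpine with 70 animals

Round 1: Briarlake=21 Elkhorn=23 Fernhollow=17 Hollowpine=9 → close Briarlake (overflow 16)
  21÷3 = 7 each, +1 to first 0
Round 2: Elkhorn=30 Fernhollow=24 Hollowpine=16 → close Elkhorn (overflow 19)
  30÷2 = 15 each, +1 to first 0
Round 3: Fernhollow=39 Hollowpine=31 → close Fernhollow (overflow 27)
  39÷1 = 39 each, +1 to first 0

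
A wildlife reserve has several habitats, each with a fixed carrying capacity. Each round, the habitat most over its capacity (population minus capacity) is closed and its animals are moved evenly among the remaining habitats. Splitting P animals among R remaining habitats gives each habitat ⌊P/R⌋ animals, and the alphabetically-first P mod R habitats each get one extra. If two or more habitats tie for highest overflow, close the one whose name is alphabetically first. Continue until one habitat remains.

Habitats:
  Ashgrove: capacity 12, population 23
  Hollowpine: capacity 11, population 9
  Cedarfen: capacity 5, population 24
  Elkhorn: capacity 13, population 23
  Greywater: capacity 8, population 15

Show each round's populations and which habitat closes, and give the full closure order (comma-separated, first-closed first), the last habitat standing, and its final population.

Closure order: Cedarfen, Ashgrove, Elkhorn, Greywater
Last habitat: Hollowpine with 94 animals

Round 1: Ashgrove=23 Cedarfen=24 Elkhorn=23 Greywater=15 Hollowpine=9 → close Cedarfen (overflow 19)
  24÷4 = 6 each, +1 to first 0
Round 2: Ashgrove=29 Elkhorn=29 Greywater=21 Hollowpine=15 → close Ashgrove (overflow 17)
  29÷3 = 9 each, +1 to first 2
Round 3: Elkhorn=39 Greywater=31 Hollowpine=24 → close Elkhorn (overflow 26)
  39÷2 = 19 each, +1 to first 1
Round 4: Greywater=51 Hollowpine=43 → close Greywater (overflow 43)
  51÷1 = 51 each, +1 to first 0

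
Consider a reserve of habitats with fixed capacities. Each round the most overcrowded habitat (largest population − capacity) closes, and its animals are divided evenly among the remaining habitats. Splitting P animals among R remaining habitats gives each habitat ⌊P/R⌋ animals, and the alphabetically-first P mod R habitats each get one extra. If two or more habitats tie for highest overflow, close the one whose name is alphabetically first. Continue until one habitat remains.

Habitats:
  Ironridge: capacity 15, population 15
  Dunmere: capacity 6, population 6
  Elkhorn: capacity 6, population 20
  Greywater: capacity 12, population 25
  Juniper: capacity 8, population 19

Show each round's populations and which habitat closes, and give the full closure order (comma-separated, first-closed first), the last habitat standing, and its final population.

Round 1: Dunmere=6 Elkhorn=20 Greywater=25 Ironridge=15 Juniper=19 → close Elkhorn (overflow 14)
  20÷4 = 5 each, +1 to first 0
Round 2: Dunmere=11 Greywater=30 Ironridge=20 Juniper=24 → close Greywater (overflow 18)
  30÷3 = 10 each, +1 to first 0
Round 3: Dunmere=21 Ironridge=30 Juniper=34 → close Juniper (overflow 26)
  34÷2 = 17 each, +1 to first 0
Round 4: Dunmere=38 Ironridge=47 → close Dunmere (overflow 32)
  38÷1 = 38 each, +1 to first 0

Closure order: Elkhorn, Greywater, Juniper, Dunmere
Last habitat: Ironridge with 85 animals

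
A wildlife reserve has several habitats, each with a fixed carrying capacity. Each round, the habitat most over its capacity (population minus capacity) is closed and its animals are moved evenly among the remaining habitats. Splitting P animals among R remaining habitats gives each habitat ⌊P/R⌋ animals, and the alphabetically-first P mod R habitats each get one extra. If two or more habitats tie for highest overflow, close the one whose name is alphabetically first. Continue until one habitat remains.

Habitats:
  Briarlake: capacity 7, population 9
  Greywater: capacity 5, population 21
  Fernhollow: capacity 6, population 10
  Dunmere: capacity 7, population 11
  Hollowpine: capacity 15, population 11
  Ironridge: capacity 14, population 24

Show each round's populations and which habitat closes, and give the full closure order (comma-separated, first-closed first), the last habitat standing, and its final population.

Closure order: Greywater, Ironridge, Dunmere, Briarlake, Fernhollow
Last habitat: Hollowpine with 86 animals

Round 1: Briarlake=9 Dunmere=11 Fernhollow=10 Greywater=21 Hollowpine=11 Ironridge=24 → close Greywater (overflow 16)
  21÷5 = 4 each, +1 to first 1
Round 2: Briarlake=14 Dunmere=15 Fernhollow=14 Hollowpine=15 Ironridge=28 → close Ironridge (overflow 14)
  28÷4 = 7 each, +1 to first 0
Round 3: Briarlake=21 Dunmere=22 Fernhollow=21 Hollowpine=22 → close Dunmere (overflow 15)
  22÷3 = 7 each, +1 to first 1
Round 4: Briarlake=29 Fernhollow=28 Hollowpine=29 → close Briarlake (overflow 22)
  29÷2 = 14 each, +1 to first 1
Round 5: Fernhollow=43 Hollowpine=43 → close Fernhollow (overflow 37)
  43÷1 = 43 each, +1 to first 0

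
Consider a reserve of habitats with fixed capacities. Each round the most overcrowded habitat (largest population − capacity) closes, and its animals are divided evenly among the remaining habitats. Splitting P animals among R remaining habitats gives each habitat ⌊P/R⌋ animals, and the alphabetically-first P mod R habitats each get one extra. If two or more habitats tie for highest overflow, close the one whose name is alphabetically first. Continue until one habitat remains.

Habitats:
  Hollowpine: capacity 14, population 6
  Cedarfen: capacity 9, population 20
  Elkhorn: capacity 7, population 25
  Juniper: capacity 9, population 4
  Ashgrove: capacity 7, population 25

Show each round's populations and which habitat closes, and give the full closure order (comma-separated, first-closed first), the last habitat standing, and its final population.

Closure order: Ashgrove, Elkhorn, Cedarfen, Juniper
Last habitat: Hollowpine with 80 animals

Round 1: Ashgrove=25 Cedarfen=20 Elkhorn=25 Hollowpine=6 Juniper=4 → close Ashgrove (overflow 18)
  25÷4 = 6 each, +1 to first 1
Round 2: Cedarfen=27 Elkhorn=31 Hollowpine=12 Juniper=10 → close Elkhorn (overflow 24)
  31÷3 = 10 each, +1 to first 1
Round 3: Cedarfen=38 Hollowpine=22 Juniper=20 → close Cedarfen (overflow 29)
  38÷2 = 19 each, +1 to first 0
Round 4: Hollowpine=41 Juniper=39 → close Juniper (overflow 30)
  39÷1 = 39 each, +1 to first 0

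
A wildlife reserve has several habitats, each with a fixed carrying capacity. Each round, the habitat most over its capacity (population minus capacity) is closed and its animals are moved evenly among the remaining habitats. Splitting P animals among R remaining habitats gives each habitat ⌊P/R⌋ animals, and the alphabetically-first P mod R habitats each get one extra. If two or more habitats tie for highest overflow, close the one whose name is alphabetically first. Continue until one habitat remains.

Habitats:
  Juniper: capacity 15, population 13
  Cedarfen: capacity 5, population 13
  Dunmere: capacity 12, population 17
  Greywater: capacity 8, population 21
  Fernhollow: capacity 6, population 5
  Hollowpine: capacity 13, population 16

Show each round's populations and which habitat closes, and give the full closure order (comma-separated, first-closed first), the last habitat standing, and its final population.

Round 1: Cedarfen=13 Dunmere=17 Fernhollow=5 Greywater=21 Hollowpine=16 Juniper=13 → close Greywater (overflow 13)
  21÷5 = 4 each, +1 to first 1
Round 2: Cedarfen=18 Dunmere=21 Fernhollow=9 Hollowpine=20 Juniper=17 → close Cedarfen (overflow 13)
  18÷4 = 4 each, +1 to first 2
Round 3: Dunmere=26 Fernhollow=14 Hollowpine=24 Juniper=21 → close Dunmere (overflow 14)
  26÷3 = 8 each, +1 to first 2
Round 4: Fernhollow=23 Hollowpine=33 Juniper=29 → close Hollowpine (overflow 20)
  33÷2 = 16 each, +1 to first 1
Round 5: Fernhollow=40 Juniper=45 → close Fernhollow (overflow 34)
  40÷1 = 40 each, +1 to first 0

Closure order: Greywater, Cedarfen, Dunmere, Hollowpine, Fernhollow
Last habitat: Juniper with 85 animals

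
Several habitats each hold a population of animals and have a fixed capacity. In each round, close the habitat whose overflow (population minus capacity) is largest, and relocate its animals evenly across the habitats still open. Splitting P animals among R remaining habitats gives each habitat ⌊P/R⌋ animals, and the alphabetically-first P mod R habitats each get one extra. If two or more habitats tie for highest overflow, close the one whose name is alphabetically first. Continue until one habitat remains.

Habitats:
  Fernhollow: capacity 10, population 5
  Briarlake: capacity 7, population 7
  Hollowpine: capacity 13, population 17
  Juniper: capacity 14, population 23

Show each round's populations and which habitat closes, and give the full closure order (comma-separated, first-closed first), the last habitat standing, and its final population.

Round 1: Briarlake=7 Fernhollow=5 Hollowpine=17 Juniper=23 → close Juniper (overflow 9)
  23÷3 = 7 each, +1 to first 2
Round 2: Briarlake=15 Fernhollow=13 Hollowpine=24 → close Hollowpine (overflow 11)
  24÷2 = 12 each, +1 to first 0
Round 3: Briarlake=27 Fernhollow=25 → close Briarlake (overflow 20)
  27÷1 = 27 each, +1 to first 0

Closure order: Juniper, Hollowpine, Briarlake
Last habitat: Fernhollow with 52 animals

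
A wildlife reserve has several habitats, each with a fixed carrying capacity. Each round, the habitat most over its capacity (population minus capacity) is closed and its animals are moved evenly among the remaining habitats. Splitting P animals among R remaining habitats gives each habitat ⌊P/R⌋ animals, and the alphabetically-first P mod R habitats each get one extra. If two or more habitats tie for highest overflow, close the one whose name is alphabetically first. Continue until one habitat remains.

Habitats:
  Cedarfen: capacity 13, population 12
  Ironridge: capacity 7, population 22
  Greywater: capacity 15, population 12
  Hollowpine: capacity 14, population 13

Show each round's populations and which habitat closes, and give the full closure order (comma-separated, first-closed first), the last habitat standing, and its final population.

Closure order: Ironridge, Cedarfen, Hollowpine
Last habitat: Greywater with 59 animals

Round 1: Cedarfen=12 Greywater=12 Hollowpine=13 Ironridge=22 → close Ironridge (overflow 15)
  22÷3 = 7 each, +1 to first 1
Round 2: Cedarfen=20 Greywater=19 Hollowpine=20 → close Cedarfen (overflow 7)
  20÷2 = 10 each, +1 to first 0
Round 3: Greywater=29 Hollowpine=30 → close Hollowpine (overflow 16)
  30÷1 = 30 each, +1 to first 0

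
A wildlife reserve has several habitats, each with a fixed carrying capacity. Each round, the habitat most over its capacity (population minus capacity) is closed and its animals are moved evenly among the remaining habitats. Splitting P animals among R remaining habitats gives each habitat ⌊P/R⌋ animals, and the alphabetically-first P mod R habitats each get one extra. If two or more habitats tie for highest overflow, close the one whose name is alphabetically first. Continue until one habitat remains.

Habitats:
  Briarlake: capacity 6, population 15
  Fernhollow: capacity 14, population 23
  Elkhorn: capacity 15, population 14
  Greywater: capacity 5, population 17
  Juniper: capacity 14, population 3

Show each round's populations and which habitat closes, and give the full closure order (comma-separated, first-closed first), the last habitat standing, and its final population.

Closure order: Greywater, Briarlake, Fernhollow, Elkhorn
Last habitat: Juniper with 72 animals

Round 1: Briarlake=15 Elkhorn=14 Fernhollow=23 Greywater=17 Juniper=3 → close Greywater (overflow 12)
  17÷4 = 4 each, +1 to first 1
Round 2: Briarlake=20 Elkhorn=18 Fernhollow=27 Juniper=7 → close Briarlake (overflow 14)
  20÷3 = 6 each, +1 to first 2
Round 3: Elkhorn=25 Fernhollow=34 Juniper=13 → close Fernhollow (overflow 20)
  34÷2 = 17 each, +1 to first 0
Round 4: Elkhorn=42 Juniper=30 → close Elkhorn (overflow 27)
  42÷1 = 42 each, +1 to first 0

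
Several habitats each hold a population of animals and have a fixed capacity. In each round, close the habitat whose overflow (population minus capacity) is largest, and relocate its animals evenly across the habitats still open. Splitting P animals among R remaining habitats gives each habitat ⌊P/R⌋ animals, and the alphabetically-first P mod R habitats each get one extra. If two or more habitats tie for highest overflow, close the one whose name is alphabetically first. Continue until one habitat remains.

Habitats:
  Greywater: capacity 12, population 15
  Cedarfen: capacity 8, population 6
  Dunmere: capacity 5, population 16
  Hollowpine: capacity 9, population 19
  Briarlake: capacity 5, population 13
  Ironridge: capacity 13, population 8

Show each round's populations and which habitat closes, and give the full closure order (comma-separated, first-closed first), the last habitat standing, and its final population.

Closure order: Dunmere, Hollowpine, Briarlake, Greywater, Cedarfen
Last habitat: Ironridge with 77 animals

Round 1: Briarlake=13 Cedarfen=6 Dunmere=16 Greywater=15 Hollowpine=19 Ironridge=8 → close Dunmere (overflow 11)
  16÷5 = 3 each, +1 to first 1
Round 2: Briarlake=17 Cedarfen=9 Greywater=18 Hollowpine=22 Ironridge=11 → close Hollowpine (overflow 13)
  22÷4 = 5 each, +1 to first 2
Round 3: Briarlake=23 Cedarfen=15 Greywater=23 Ironridge=16 → close Briarlake (overflow 18)
  23÷3 = 7 each, +1 to first 2
Round 4: Cedarfen=23 Greywater=31 Ironridge=23 → close Greywater (overflow 19)
  31÷2 = 15 each, +1 to first 1
Round 5: Cedarfen=39 Ironridge=38 → close Cedarfen (overflow 31)
  39÷1 = 39 each, +1 to first 0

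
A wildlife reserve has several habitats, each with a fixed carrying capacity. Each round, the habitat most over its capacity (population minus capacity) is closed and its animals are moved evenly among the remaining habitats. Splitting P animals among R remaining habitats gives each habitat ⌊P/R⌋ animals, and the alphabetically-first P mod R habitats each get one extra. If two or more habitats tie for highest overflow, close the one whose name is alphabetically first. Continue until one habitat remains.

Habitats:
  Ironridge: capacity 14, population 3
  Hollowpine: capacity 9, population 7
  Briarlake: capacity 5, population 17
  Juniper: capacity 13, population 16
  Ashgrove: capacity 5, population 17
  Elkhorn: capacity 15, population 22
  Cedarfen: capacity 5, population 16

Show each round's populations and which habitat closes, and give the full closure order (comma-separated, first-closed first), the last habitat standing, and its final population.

Round 1: Ashgrove=17 Briarlake=17 Cedarfen=16 Elkhorn=22 Hollowpine=7 Ironridge=3 Juniper=16 → close Ashgrove (overflow 12)
  17÷6 = 2 each, +1 to first 5
Round 2: Briarlake=20 Cedarfen=19 Elkhorn=25 Hollowpine=10 Ironridge=6 Juniper=18 → close Briarlake (overflow 15)
  20÷5 = 4 each, +1 to first 0
Round 3: Cedarfen=23 Elkhorn=29 Hollowpine=14 Ironridge=10 Juniper=22 → close Cedarfen (overflow 18)
  23÷4 = 5 each, +1 to first 3
Round 4: Elkhorn=35 Hollowpine=20 Ironridge=16 Juniper=27 → close Elkhorn (overflow 20)
  35÷3 = 11 each, +1 to first 2
Round 5: Hollowpine=32 Ironridge=28 Juniper=38 → close Juniper (overflow 25)
  38÷2 = 19 each, +1 to first 0
Round 6: Hollowpine=51 Ironridge=47 → close Hollowpine (overflow 42)
  51÷1 = 51 each, +1 to first 0

Closure order: Ashgrove, Briarlake, Cedarfen, Elkhorn, Juniper, Hollowpine
Last habitat: Ironridge with 98 animals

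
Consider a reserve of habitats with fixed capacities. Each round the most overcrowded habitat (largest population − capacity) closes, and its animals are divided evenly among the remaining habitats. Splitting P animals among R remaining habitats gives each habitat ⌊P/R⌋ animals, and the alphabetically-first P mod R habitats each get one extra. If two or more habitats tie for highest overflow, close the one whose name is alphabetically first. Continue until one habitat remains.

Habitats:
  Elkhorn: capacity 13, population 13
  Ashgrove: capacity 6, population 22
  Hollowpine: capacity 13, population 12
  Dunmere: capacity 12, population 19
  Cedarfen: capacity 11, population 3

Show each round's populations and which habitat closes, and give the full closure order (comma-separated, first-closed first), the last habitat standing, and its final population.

Round 1: Ashgrove=22 Cedarfen=3 Dunmere=19 Elkhorn=13 Hollowpine=12 → close Ashgrove (overflow 16)
  22÷4 = 5 each, +1 to first 2
Round 2: Cedarfen=9 Dunmere=25 Elkhorn=18 Hollowpine=17 → close Dunmere (overflow 13)
  25÷3 = 8 each, +1 to first 1
Round 3: Cedarfen=18 Elkhorn=26 Hollowpine=25 → close Elkhorn (overflow 13)
  26÷2 = 13 each, +1 to first 0
Round 4: Cedarfen=31 Hollowpine=38 → close Hollowpine (overflow 25)
  38÷1 = 38 each, +1 to first 0

Closure order: Ashgrove, Dunmere, Elkhorn, Hollowpine
Last habitat: Cedarfen with 69 animals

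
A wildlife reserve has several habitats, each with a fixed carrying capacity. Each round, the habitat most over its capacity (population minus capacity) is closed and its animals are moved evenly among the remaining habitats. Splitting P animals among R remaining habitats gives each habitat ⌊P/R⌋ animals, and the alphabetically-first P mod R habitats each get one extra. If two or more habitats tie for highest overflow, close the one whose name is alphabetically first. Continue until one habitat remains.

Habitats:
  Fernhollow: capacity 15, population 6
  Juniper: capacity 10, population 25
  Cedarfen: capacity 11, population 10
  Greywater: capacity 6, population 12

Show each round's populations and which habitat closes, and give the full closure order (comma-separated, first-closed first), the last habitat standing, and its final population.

Round 1: Cedarfen=10 Fernhollow=6 Greywater=12 Juniper=25 → close Juniper (overflow 15)
  25÷3 = 8 each, +1 to first 1
Round 2: Cedarfen=19 Fernhollow=14 Greywater=20 → close Greywater (overflow 14)
  20÷2 = 10 each, +1 to first 0
Round 3: Cedarfen=29 Fernhollow=24 → close Cedarfen (overflow 18)
  29÷1 = 29 each, +1 to first 0

Closure order: Juniper, Greywater, Cedarfen
Last habitat: Fernhollow with 53 animals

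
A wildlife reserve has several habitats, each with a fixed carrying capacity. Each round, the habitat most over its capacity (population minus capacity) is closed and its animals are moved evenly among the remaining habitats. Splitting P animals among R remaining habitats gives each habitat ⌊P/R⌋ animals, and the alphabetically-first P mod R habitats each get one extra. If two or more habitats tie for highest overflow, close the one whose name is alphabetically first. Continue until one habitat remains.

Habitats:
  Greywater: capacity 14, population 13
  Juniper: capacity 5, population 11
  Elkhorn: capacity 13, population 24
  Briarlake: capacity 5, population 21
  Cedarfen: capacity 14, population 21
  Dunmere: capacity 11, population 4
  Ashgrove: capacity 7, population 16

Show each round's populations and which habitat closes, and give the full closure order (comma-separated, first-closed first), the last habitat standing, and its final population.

Closure order: Briarlake, Elkhorn, Ashgrove, Cedarfen, Juniper, Greywater
Last habitat: Dunmere with 110 animals

Round 1: Ashgrove=16 Briarlake=21 Cedarfen=21 Dunmere=4 Elkhorn=24 Greywater=13 Juniper=11 → close Briarlake (overflow 16)
  21÷6 = 3 each, +1 to first 3
Round 2: Ashgrove=20 Cedarfen=25 Dunmere=8 Elkhorn=27 Greywater=16 Juniper=14 → close Elkhorn (overflow 14)
  27÷5 = 5 each, +1 to first 2
Round 3: Ashgrove=26 Cedarfen=31 Dunmere=13 Greywater=21 Juniper=19 → close Ashgrove (overflow 19)
  26÷4 = 6 each, +1 to first 2
Round 4: Cedarfen=38 Dunmere=20 Greywater=27 Juniper=25 → close Cedarfen (overflow 24)
  38÷3 = 12 each, +1 to first 2
Round 5: Dunmere=33 Greywater=40 Juniper=37 → close Juniper (overflow 32)
  37÷2 = 18 each, +1 to first 1
Round 6: Dunmere=52 Greywater=58 → close Greywater (overflow 44)
  58÷1 = 58 each, +1 to first 0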